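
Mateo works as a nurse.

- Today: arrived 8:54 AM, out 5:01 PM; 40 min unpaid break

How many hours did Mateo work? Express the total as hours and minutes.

7 h 27 min

Today: 8:54 AM–5:01 PM = 8 h 7 min; less 40 min break → 7 h 27 min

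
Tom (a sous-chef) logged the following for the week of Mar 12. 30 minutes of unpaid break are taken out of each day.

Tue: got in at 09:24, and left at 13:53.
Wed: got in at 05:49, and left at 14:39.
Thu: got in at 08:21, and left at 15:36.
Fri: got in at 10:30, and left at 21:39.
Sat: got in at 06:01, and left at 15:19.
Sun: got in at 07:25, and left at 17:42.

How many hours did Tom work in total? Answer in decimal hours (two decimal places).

48.30 hours

Tue: 09:24–13:53 = 4 h 29 min; less 30 min break → 3 h 59 min
Wed: 05:49–14:39 = 8 h 50 min; less 30 min break → 8 h 20 min
Thu: 08:21–15:36 = 7 h 15 min; less 30 min break → 6 h 45 min
Fri: 10:30–21:39 = 11 h 9 min; less 30 min break → 10 h 39 min
Sat: 06:01–15:19 = 9 h 18 min; less 30 min break → 8 h 48 min
Sun: 07:25–17:42 = 10 h 17 min; less 30 min break → 9 h 47 min
Total: 3 h 59 min + 8 h 20 min + 6 h 45 min + 10 h 39 min + 8 h 48 min + 9 h 47 min = 48 h 18 min.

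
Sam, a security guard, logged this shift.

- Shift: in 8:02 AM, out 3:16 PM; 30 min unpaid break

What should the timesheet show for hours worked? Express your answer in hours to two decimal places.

6.73 hours

Shift: 8:02 AM–3:16 PM = 7 h 14 min; less 30 min break → 6 h 44 min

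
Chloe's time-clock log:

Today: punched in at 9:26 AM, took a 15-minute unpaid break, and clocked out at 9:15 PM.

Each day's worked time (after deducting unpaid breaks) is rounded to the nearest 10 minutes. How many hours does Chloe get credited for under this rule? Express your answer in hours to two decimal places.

Today: 9:26 AM–9:15 PM = 11 h 49 min − 15 min = 11 h 34 min → rounds to 11 h 30 min

11.50 hours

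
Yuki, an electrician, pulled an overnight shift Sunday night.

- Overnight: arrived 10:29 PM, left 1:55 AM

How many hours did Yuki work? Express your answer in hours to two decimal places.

3.43 hours

Overnight: 10:29 PM → midnight = 1 h 31 min; midnight → 1:55 AM = 1 h 55 min; span 3 h 26 min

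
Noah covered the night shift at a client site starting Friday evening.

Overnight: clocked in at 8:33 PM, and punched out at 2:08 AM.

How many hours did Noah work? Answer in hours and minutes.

5 h 35 min

Overnight: 8:33 PM → midnight = 3 h 27 min; midnight → 2:08 AM = 2 h 8 min; span 5 h 35 min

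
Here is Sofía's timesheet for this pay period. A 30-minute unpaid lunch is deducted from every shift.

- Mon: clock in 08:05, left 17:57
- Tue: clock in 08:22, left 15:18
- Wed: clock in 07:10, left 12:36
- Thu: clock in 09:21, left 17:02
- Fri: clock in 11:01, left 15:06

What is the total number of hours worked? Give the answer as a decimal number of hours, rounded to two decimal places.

Mon: 08:05–17:57 = 9 h 52 min; less 30 min break → 9 h 22 min
Tue: 08:22–15:18 = 6 h 56 min; less 30 min break → 6 h 26 min
Wed: 07:10–12:36 = 5 h 26 min; less 30 min break → 4 h 56 min
Thu: 09:21–17:02 = 7 h 41 min; less 30 min break → 7 h 11 min
Fri: 11:01–15:06 = 4 h 5 min; less 30 min break → 3 h 35 min
Total: 9 h 22 min + 6 h 26 min + 4 h 56 min + 7 h 11 min + 3 h 35 min = 31 h 30 min.

31.50 hours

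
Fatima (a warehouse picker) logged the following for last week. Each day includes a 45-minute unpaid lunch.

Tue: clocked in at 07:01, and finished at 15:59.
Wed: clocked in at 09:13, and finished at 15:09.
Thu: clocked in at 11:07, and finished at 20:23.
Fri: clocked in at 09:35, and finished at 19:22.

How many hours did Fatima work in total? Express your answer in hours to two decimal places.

30.95 hours

Tue: 07:01–15:59 = 8 h 58 min; less 45 min break → 8 h 13 min
Wed: 09:13–15:09 = 5 h 56 min; less 45 min break → 5 h 11 min
Thu: 11:07–20:23 = 9 h 16 min; less 45 min break → 8 h 31 min
Fri: 09:35–19:22 = 9 h 47 min; less 45 min break → 9 h 2 min
Total: 8 h 13 min + 5 h 11 min + 8 h 31 min + 9 h 2 min = 30 h 57 min.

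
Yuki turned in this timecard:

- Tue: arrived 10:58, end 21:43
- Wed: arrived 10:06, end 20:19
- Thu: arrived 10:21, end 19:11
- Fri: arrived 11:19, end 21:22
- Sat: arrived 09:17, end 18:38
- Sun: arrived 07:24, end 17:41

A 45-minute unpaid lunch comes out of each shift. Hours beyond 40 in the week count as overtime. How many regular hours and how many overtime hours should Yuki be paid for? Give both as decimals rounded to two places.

Regular 40.00 hours, overtime 14.98 hours

Tue: 10:58–21:43 = 10 h 45 min; less 45 min break → 10 h 0 min
Wed: 10:06–20:19 = 10 h 13 min; less 45 min break → 9 h 28 min
Thu: 10:21–19:11 = 8 h 50 min; less 45 min break → 8 h 5 min
Fri: 11:19–21:22 = 10 h 3 min; less 45 min break → 9 h 18 min
Sat: 09:17–18:38 = 9 h 21 min; less 45 min break → 8 h 36 min
Sun: 07:24–17:41 = 10 h 17 min; less 45 min break → 9 h 32 min
Total worked: 54 h 59 min = 54.98 h.
Threshold 40 h → overtime 14 h 59 min, regular 40 h 0 min.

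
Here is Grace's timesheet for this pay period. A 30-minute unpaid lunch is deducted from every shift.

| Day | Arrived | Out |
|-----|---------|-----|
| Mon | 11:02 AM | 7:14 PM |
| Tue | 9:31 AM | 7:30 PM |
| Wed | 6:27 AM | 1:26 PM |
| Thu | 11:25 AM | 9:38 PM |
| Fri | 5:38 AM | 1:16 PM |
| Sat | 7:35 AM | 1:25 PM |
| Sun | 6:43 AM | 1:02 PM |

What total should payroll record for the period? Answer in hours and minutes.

Mon: 11:02 AM–7:14 PM = 8 h 12 min; less 30 min break → 7 h 42 min
Tue: 9:31 AM–7:30 PM = 9 h 59 min; less 30 min break → 9 h 29 min
Wed: 6:27 AM–1:26 PM = 6 h 59 min; less 30 min break → 6 h 29 min
Thu: 11:25 AM–9:38 PM = 10 h 13 min; less 30 min break → 9 h 43 min
Fri: 5:38 AM–1:16 PM = 7 h 38 min; less 30 min break → 7 h 8 min
Sat: 7:35 AM–1:25 PM = 5 h 50 min; less 30 min break → 5 h 20 min
Sun: 6:43 AM–1:02 PM = 6 h 19 min; less 30 min break → 5 h 49 min
Total: 7 h 42 min + 9 h 29 min + 6 h 29 min + 9 h 43 min + 7 h 8 min + 5 h 20 min + 5 h 49 min = 51 h 40 min.

51 h 40 min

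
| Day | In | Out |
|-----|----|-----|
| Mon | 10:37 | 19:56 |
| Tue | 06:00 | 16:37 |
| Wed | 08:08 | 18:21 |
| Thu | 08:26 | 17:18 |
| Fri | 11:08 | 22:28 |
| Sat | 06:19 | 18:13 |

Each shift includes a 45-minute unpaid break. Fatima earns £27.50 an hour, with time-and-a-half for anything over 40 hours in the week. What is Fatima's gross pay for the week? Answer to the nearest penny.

£1832.19

Mon: 10:37–19:56 = 9 h 19 min; less 45 min break → 8 h 34 min
Tue: 06:00–16:37 = 10 h 37 min; less 45 min break → 9 h 52 min
Wed: 08:08–18:21 = 10 h 13 min; less 45 min break → 9 h 28 min
Thu: 08:26–17:18 = 8 h 52 min; less 45 min break → 8 h 7 min
Fri: 11:08–22:28 = 11 h 20 min; less 45 min break → 10 h 35 min
Sat: 06:19–18:13 = 11 h 54 min; less 45 min break → 11 h 9 min
Total worked: 57 h 45 min = 3465 min.
Regular 40 h 0 min = 2400 min at £27.50/h; overtime 17 h 45 min = 1065 min at £41.25/h.
Pay = (2400 × £27.50 + 1065 × £41.25) ÷ 60 = £1832.19.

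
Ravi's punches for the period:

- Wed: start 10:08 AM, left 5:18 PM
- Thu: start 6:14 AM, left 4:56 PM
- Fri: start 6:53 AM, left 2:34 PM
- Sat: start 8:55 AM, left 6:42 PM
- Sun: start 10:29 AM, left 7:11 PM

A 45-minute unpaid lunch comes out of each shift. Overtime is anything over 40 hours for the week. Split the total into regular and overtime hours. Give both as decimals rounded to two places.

Regular 40.00 hours, overtime 0.28 hours

Wed: 10:08 AM–5:18 PM = 7 h 10 min; less 45 min break → 6 h 25 min
Thu: 6:14 AM–4:56 PM = 10 h 42 min; less 45 min break → 9 h 57 min
Fri: 6:53 AM–2:34 PM = 7 h 41 min; less 45 min break → 6 h 56 min
Sat: 8:55 AM–6:42 PM = 9 h 47 min; less 45 min break → 9 h 2 min
Sun: 10:29 AM–7:11 PM = 8 h 42 min; less 45 min break → 7 h 57 min
Total worked: 40 h 17 min = 40.28 h.
Threshold 40 h → overtime 0 h 17 min, regular 40 h 0 min.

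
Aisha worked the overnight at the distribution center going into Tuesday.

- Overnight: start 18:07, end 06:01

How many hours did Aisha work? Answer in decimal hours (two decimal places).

11.90 hours

Overnight: 18:07 → midnight = 5 h 53 min; midnight → 06:01 = 6 h 1 min; span 11 h 54 min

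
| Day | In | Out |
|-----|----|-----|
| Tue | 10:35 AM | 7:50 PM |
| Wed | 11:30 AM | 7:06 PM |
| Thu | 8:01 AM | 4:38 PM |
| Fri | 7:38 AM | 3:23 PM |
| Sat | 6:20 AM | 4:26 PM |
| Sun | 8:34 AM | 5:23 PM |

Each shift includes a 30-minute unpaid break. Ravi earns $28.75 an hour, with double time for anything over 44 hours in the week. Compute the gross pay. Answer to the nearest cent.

$1560.17

Tue: 10:35 AM–7:50 PM = 9 h 15 min; less 30 min break → 8 h 45 min
Wed: 11:30 AM–7:06 PM = 7 h 36 min; less 30 min break → 7 h 6 min
Thu: 8:01 AM–4:38 PM = 8 h 37 min; less 30 min break → 8 h 7 min
Fri: 7:38 AM–3:23 PM = 7 h 45 min; less 30 min break → 7 h 15 min
Sat: 6:20 AM–4:26 PM = 10 h 6 min; less 30 min break → 9 h 36 min
Sun: 8:34 AM–5:23 PM = 8 h 49 min; less 30 min break → 8 h 19 min
Total worked: 49 h 8 min = 2948 min.
Regular 44 h 0 min = 2640 min at $28.75/h; overtime 5 h 8 min = 308 min at $57.50/h.
Pay = (2640 × $28.75 + 308 × $57.50) ÷ 60 = $1560.17.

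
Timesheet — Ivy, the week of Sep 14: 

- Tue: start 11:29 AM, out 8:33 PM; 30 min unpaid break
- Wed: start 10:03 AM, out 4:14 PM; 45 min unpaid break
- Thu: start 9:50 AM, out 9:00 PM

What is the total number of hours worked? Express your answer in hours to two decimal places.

25.17 hours

Tue: 11:29 AM–8:33 PM = 9 h 4 min; less 30 min break → 8 h 34 min
Wed: 10:03 AM–4:14 PM = 6 h 11 min; less 45 min break → 5 h 26 min
Thu: 9:50 AM–9:00 PM = 11 h 10 min
Total: 8 h 34 min + 5 h 26 min + 11 h 10 min = 25 h 10 min.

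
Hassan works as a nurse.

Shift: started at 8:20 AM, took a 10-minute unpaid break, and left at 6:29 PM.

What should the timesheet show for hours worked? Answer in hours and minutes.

9 h 59 min

Shift: 8:20 AM–6:29 PM = 10 h 9 min; less 10 min break → 9 h 59 min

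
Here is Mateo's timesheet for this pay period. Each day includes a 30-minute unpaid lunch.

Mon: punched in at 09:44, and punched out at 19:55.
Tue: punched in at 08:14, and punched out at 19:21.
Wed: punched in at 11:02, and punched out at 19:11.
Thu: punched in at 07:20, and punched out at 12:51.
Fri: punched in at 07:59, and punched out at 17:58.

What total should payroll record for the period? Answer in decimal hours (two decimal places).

Mon: 09:44–19:55 = 10 h 11 min; less 30 min break → 9 h 41 min
Tue: 08:14–19:21 = 11 h 7 min; less 30 min break → 10 h 37 min
Wed: 11:02–19:11 = 8 h 9 min; less 30 min break → 7 h 39 min
Thu: 07:20–12:51 = 5 h 31 min; less 30 min break → 5 h 1 min
Fri: 07:59–17:58 = 9 h 59 min; less 30 min break → 9 h 29 min
Total: 9 h 41 min + 10 h 37 min + 7 h 39 min + 5 h 1 min + 9 h 29 min = 42 h 27 min.

42.45 hours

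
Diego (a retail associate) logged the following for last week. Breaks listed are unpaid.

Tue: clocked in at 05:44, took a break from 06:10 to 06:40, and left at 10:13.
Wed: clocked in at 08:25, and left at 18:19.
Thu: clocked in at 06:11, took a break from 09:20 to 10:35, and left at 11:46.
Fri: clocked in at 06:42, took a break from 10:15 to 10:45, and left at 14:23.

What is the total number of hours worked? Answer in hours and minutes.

Tue: 05:44–10:13 = 4 h 29 min; less 30 min break → 3 h 59 min
Wed: 08:25–18:19 = 9 h 54 min
Thu: 06:11–11:46 = 5 h 35 min; less 75 min break → 4 h 20 min
Fri: 06:42–14:23 = 7 h 41 min; less 30 min break → 7 h 11 min
Total: 3 h 59 min + 9 h 54 min + 4 h 20 min + 7 h 11 min = 25 h 24 min.

25 h 24 min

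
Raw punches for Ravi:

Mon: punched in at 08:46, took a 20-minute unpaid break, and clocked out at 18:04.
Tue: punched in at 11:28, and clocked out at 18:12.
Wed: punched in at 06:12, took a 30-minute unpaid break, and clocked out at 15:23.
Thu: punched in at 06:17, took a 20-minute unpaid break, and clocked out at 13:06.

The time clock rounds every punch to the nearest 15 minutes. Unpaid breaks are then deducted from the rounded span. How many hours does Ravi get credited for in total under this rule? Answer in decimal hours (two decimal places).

Mon: in 08:46→08:45, out 18:04→18:00; 9 h 15 min − 20 min = 8 h 55 min
Tue: in 11:28→11:30, out 18:12→18:15; 6 h 45 min
Wed: in 06:12→06:15, out 15:23→15:30; 9 h 15 min − 30 min = 8 h 45 min
Thu: in 06:17→06:15, out 13:06→13:00; 6 h 45 min − 20 min = 6 h 25 min
Total credited: 30 h 50 min.

30.83 hours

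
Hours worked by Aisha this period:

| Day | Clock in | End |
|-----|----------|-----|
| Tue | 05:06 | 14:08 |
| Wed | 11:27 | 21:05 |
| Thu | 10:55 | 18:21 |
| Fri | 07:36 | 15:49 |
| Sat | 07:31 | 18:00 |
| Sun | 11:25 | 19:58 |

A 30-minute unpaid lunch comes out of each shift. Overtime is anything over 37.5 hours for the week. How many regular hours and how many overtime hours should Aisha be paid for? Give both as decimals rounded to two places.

Tue: 05:06–14:08 = 9 h 2 min; less 30 min break → 8 h 32 min
Wed: 11:27–21:05 = 9 h 38 min; less 30 min break → 9 h 8 min
Thu: 10:55–18:21 = 7 h 26 min; less 30 min break → 6 h 56 min
Fri: 07:36–15:49 = 8 h 13 min; less 30 min break → 7 h 43 min
Sat: 07:31–18:00 = 10 h 29 min; less 30 min break → 9 h 59 min
Sun: 11:25–19:58 = 8 h 33 min; less 30 min break → 8 h 3 min
Total worked: 50 h 21 min = 50.35 h.
Threshold 37.5 h → overtime 12 h 51 min, regular 37 h 30 min.

Regular 37.50 hours, overtime 12.85 hours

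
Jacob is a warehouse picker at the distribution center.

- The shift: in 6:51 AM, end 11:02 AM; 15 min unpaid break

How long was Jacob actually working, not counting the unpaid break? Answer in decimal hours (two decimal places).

3.93 hours

The shift: 6:51 AM–11:02 AM = 4 h 11 min; less 15 min break → 3 h 56 min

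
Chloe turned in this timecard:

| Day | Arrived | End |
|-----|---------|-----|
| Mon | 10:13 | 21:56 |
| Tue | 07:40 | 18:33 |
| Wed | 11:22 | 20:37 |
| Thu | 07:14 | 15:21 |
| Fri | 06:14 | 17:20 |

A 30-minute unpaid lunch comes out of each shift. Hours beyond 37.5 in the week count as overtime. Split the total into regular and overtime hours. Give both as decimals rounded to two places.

Mon: 10:13–21:56 = 11 h 43 min; less 30 min break → 11 h 13 min
Tue: 07:40–18:33 = 10 h 53 min; less 30 min break → 10 h 23 min
Wed: 11:22–20:37 = 9 h 15 min; less 30 min break → 8 h 45 min
Thu: 07:14–15:21 = 8 h 7 min; less 30 min break → 7 h 37 min
Fri: 06:14–17:20 = 11 h 6 min; less 30 min break → 10 h 36 min
Total worked: 48 h 34 min = 48.57 h.
Threshold 37.5 h → overtime 11 h 4 min, regular 37 h 30 min.

Regular 37.50 hours, overtime 11.07 hours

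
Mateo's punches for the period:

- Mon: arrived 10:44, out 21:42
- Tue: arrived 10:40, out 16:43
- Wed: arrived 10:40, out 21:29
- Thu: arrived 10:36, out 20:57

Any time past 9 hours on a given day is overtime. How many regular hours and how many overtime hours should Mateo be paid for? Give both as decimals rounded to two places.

Regular 33.05 hours, overtime 5.13 hours

Mon: 10:44–21:42 = 10 h 58 min
Tue: 10:40–16:43 = 6 h 3 min
Wed: 10:40–21:29 = 10 h 49 min
Thu: 10:36–20:57 = 10 h 21 min
Mon reg 9 h 0 min / OT 1 h 58 min; Tue reg 6 h 3 min / OT 0 h 0 min; Wed reg 9 h 0 min / OT 1 h 49 min; Thu reg 9 h 0 min / OT 1 h 21 min.
Totals: regular 33 h 3 min, overtime 5 h 8 min.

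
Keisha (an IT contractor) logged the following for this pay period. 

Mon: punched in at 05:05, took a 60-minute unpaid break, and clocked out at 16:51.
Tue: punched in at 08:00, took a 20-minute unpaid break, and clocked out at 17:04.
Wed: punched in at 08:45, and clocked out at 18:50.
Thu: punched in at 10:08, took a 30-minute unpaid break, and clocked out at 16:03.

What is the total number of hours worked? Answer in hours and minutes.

35 h 0 min

Mon: 05:05–16:51 = 11 h 46 min; less 60 min break → 10 h 46 min
Tue: 08:00–17:04 = 9 h 4 min; less 20 min break → 8 h 44 min
Wed: 08:45–18:50 = 10 h 5 min
Thu: 10:08–16:03 = 5 h 55 min; less 30 min break → 5 h 25 min
Total: 10 h 46 min + 8 h 44 min + 10 h 5 min + 5 h 25 min = 35 h 0 min.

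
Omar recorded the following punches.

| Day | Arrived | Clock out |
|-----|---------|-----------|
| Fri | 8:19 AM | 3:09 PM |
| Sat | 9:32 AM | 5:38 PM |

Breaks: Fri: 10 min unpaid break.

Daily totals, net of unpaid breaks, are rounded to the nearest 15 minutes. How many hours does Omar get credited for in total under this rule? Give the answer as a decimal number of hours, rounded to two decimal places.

14.75 hours

Fri: 8:19 AM–3:09 PM = 6 h 50 min − 10 min = 6 h 40 min → rounds to 6 h 45 min
Sat: 9:32 AM–5:38 PM = 8 h 6 min → rounds to 8 h 0 min
Total credited: 14 h 45 min.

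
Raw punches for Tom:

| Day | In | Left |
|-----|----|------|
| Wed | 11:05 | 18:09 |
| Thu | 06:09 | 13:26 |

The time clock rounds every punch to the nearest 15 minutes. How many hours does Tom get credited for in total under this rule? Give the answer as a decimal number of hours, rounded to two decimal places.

Wed: in 11:05→11:00, out 18:09→18:15; 7 h 15 min
Thu: in 06:09→06:15, out 13:26→13:30; 7 h 15 min
Total credited: 14 h 30 min.

14.50 hours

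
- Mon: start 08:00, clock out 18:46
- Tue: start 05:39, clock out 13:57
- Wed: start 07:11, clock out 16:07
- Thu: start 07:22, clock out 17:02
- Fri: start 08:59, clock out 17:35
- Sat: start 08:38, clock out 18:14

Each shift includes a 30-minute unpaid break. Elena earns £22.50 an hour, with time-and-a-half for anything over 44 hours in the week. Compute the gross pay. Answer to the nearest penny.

£1289.25

Mon: 08:00–18:46 = 10 h 46 min; less 30 min break → 10 h 16 min
Tue: 05:39–13:57 = 8 h 18 min; less 30 min break → 7 h 48 min
Wed: 07:11–16:07 = 8 h 56 min; less 30 min break → 8 h 26 min
Thu: 07:22–17:02 = 9 h 40 min; less 30 min break → 9 h 10 min
Fri: 08:59–17:35 = 8 h 36 min; less 30 min break → 8 h 6 min
Sat: 08:38–18:14 = 9 h 36 min; less 30 min break → 9 h 6 min
Total worked: 52 h 52 min = 3172 min.
Regular 44 h 0 min = 2640 min at £22.50/h; overtime 8 h 52 min = 532 min at £33.75/h.
Pay = (2640 × £22.50 + 532 × £33.75) ÷ 60 = £1289.25.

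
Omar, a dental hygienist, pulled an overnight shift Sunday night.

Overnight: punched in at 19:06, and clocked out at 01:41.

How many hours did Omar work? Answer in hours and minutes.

Overnight: 19:06 → midnight = 4 h 54 min; midnight → 01:41 = 1 h 41 min; span 6 h 35 min

6 h 35 min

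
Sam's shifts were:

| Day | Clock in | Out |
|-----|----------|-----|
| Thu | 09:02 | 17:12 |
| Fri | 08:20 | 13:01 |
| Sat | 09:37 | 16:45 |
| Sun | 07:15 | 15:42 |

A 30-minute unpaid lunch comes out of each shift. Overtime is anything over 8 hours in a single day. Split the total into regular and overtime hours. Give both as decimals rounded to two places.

Thu: 09:02–17:12 = 8 h 10 min; less 30 min break → 7 h 40 min
Fri: 08:20–13:01 = 4 h 41 min; less 30 min break → 4 h 11 min
Sat: 09:37–16:45 = 7 h 8 min; less 30 min break → 6 h 38 min
Sun: 07:15–15:42 = 8 h 27 min; less 30 min break → 7 h 57 min
Thu reg 7 h 40 min / OT 0 h 0 min; Fri reg 4 h 11 min / OT 0 h 0 min; Sat reg 6 h 38 min / OT 0 h 0 min; Sun reg 7 h 57 min / OT 0 h 0 min.
Totals: regular 26 h 26 min, overtime 0 h 0 min.

Regular 26.43 hours, overtime 0.00 hours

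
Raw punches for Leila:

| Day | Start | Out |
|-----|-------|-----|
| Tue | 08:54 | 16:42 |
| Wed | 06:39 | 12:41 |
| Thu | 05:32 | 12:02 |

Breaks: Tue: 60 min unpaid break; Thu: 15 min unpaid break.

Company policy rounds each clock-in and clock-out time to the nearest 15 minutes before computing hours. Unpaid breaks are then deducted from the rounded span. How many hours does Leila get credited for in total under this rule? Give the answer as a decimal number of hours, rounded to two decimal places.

19.00 hours

Tue: in 08:54→09:00, out 16:42→16:45; 7 h 45 min − 60 min = 6 h 45 min
Wed: in 06:39→06:45, out 12:41→12:45; 6 h 0 min
Thu: in 05:32→05:30, out 12:02→12:00; 6 h 30 min − 15 min = 6 h 15 min
Total credited: 19 h 0 min.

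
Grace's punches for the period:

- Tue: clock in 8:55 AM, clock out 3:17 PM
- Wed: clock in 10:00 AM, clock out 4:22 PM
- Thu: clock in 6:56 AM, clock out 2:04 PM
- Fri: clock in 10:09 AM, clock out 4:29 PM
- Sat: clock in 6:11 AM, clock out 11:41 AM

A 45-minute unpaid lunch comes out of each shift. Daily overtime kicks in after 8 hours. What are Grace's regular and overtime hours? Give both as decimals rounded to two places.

Tue: 8:55 AM–3:17 PM = 6 h 22 min; less 45 min break → 5 h 37 min
Wed: 10:00 AM–4:22 PM = 6 h 22 min; less 45 min break → 5 h 37 min
Thu: 6:56 AM–2:04 PM = 7 h 8 min; less 45 min break → 6 h 23 min
Fri: 10:09 AM–4:29 PM = 6 h 20 min; less 45 min break → 5 h 35 min
Sat: 6:11 AM–11:41 AM = 5 h 30 min; less 45 min break → 4 h 45 min
Tue reg 5 h 37 min / OT 0 h 0 min; Wed reg 5 h 37 min / OT 0 h 0 min; Thu reg 6 h 23 min / OT 0 h 0 min; Fri reg 5 h 35 min / OT 0 h 0 min; Sat reg 4 h 45 min / OT 0 h 0 min.
Totals: regular 27 h 57 min, overtime 0 h 0 min.

Regular 27.95 hours, overtime 0.00 hours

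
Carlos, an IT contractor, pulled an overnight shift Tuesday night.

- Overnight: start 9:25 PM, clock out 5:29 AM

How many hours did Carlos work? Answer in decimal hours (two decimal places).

8.07 hours

Overnight: 9:25 PM → midnight = 2 h 35 min; midnight → 5:29 AM = 5 h 29 min; span 8 h 4 min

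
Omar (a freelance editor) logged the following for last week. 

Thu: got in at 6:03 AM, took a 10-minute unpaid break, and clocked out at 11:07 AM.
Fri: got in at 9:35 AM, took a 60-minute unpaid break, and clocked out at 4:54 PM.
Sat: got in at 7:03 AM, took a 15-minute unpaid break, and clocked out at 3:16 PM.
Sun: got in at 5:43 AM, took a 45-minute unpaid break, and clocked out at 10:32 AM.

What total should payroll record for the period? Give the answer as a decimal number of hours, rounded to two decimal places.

23.25 hours

Thu: 6:03 AM–11:07 AM = 5 h 4 min; less 10 min break → 4 h 54 min
Fri: 9:35 AM–4:54 PM = 7 h 19 min; less 60 min break → 6 h 19 min
Sat: 7:03 AM–3:16 PM = 8 h 13 min; less 15 min break → 7 h 58 min
Sun: 5:43 AM–10:32 AM = 4 h 49 min; less 45 min break → 4 h 4 min
Total: 4 h 54 min + 6 h 19 min + 7 h 58 min + 4 h 4 min = 23 h 15 min.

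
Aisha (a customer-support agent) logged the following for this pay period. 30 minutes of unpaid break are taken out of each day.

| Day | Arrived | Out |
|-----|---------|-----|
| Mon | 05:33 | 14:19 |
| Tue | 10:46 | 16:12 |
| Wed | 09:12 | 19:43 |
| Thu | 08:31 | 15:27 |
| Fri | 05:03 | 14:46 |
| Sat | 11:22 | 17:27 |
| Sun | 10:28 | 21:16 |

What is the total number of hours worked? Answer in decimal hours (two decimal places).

54.75 hours

Mon: 05:33–14:19 = 8 h 46 min; less 30 min break → 8 h 16 min
Tue: 10:46–16:12 = 5 h 26 min; less 30 min break → 4 h 56 min
Wed: 09:12–19:43 = 10 h 31 min; less 30 min break → 10 h 1 min
Thu: 08:31–15:27 = 6 h 56 min; less 30 min break → 6 h 26 min
Fri: 05:03–14:46 = 9 h 43 min; less 30 min break → 9 h 13 min
Sat: 11:22–17:27 = 6 h 5 min; less 30 min break → 5 h 35 min
Sun: 10:28–21:16 = 10 h 48 min; less 30 min break → 10 h 18 min
Total: 8 h 16 min + 4 h 56 min + 10 h 1 min + 6 h 26 min + 9 h 13 min + 5 h 35 min + 10 h 18 min = 54 h 45 min.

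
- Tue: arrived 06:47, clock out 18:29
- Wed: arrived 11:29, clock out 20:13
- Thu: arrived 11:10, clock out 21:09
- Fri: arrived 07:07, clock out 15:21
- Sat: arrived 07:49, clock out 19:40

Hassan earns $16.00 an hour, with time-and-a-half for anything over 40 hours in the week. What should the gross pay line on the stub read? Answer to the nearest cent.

$892.00

Tue: 06:47–18:29 = 11 h 42 min
Wed: 11:29–20:13 = 8 h 44 min
Thu: 11:10–21:09 = 9 h 59 min
Fri: 07:07–15:21 = 8 h 14 min
Sat: 07:49–19:40 = 11 h 51 min
Total worked: 50 h 30 min = 3030 min.
Regular 40 h 0 min = 2400 min at $16.00/h; overtime 10 h 30 min = 630 min at $24.00/h.
Pay = (2400 × $16.00 + 630 × $24.00) ÷ 60 = $892.00.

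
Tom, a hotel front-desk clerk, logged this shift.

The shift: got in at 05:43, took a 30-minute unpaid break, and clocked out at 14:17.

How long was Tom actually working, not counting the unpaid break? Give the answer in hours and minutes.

The shift: 05:43–14:17 = 8 h 34 min; less 30 min break → 8 h 4 min

8 h 4 min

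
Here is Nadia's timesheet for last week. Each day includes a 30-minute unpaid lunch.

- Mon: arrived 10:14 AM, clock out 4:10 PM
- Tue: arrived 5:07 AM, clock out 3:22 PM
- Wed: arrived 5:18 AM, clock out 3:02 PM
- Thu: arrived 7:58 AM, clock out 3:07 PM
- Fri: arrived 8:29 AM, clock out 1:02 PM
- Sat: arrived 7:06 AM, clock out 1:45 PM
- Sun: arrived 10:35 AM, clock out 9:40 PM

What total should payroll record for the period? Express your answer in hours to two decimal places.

51.85 hours

Mon: 10:14 AM–4:10 PM = 5 h 56 min; less 30 min break → 5 h 26 min
Tue: 5:07 AM–3:22 PM = 10 h 15 min; less 30 min break → 9 h 45 min
Wed: 5:18 AM–3:02 PM = 9 h 44 min; less 30 min break → 9 h 14 min
Thu: 7:58 AM–3:07 PM = 7 h 9 min; less 30 min break → 6 h 39 min
Fri: 8:29 AM–1:02 PM = 4 h 33 min; less 30 min break → 4 h 3 min
Sat: 7:06 AM–1:45 PM = 6 h 39 min; less 30 min break → 6 h 9 min
Sun: 10:35 AM–9:40 PM = 11 h 5 min; less 30 min break → 10 h 35 min
Total: 5 h 26 min + 9 h 45 min + 9 h 14 min + 6 h 39 min + 4 h 3 min + 6 h 9 min + 10 h 35 min = 51 h 51 min.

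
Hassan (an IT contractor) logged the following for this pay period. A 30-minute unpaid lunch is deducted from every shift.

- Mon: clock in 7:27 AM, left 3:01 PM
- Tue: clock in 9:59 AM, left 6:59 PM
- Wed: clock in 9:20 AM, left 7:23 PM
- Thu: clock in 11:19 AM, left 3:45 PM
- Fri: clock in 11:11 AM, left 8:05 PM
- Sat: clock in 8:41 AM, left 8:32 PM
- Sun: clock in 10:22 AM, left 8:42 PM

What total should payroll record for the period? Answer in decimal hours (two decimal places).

Mon: 7:27 AM–3:01 PM = 7 h 34 min; less 30 min break → 7 h 4 min
Tue: 9:59 AM–6:59 PM = 9 h 0 min; less 30 min break → 8 h 30 min
Wed: 9:20 AM–7:23 PM = 10 h 3 min; less 30 min break → 9 h 33 min
Thu: 11:19 AM–3:45 PM = 4 h 26 min; less 30 min break → 3 h 56 min
Fri: 11:11 AM–8:05 PM = 8 h 54 min; less 30 min break → 8 h 24 min
Sat: 8:41 AM–8:32 PM = 11 h 51 min; less 30 min break → 11 h 21 min
Sun: 10:22 AM–8:42 PM = 10 h 20 min; less 30 min break → 9 h 50 min
Total: 7 h 4 min + 8 h 30 min + 9 h 33 min + 3 h 56 min + 8 h 24 min + 11 h 21 min + 9 h 50 min = 58 h 38 min.

58.63 hours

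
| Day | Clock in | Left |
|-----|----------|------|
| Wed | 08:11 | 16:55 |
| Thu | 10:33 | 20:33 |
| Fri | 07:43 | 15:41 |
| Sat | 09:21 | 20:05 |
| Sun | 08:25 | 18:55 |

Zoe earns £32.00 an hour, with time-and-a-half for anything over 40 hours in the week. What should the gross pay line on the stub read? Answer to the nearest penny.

Wed: 08:11–16:55 = 8 h 44 min
Thu: 10:33–20:33 = 10 h 0 min
Fri: 07:43–15:41 = 7 h 58 min
Sat: 09:21–20:05 = 10 h 44 min
Sun: 08:25–18:55 = 10 h 30 min
Total worked: 47 h 56 min = 2876 min.
Regular 40 h 0 min = 2400 min at £32.00/h; overtime 7 h 56 min = 476 min at £48.00/h.
Pay = (2400 × £32.00 + 476 × £48.00) ÷ 60 = £1660.80.

£1660.80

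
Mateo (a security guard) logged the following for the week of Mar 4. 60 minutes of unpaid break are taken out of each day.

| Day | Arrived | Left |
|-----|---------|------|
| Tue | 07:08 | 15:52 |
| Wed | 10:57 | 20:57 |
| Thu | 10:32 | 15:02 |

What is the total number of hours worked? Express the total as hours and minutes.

Tue: 07:08–15:52 = 8 h 44 min; less 60 min break → 7 h 44 min
Wed: 10:57–20:57 = 10 h 0 min; less 60 min break → 9 h 0 min
Thu: 10:32–15:02 = 4 h 30 min; less 60 min break → 3 h 30 min
Total: 7 h 44 min + 9 h 0 min + 3 h 30 min = 20 h 14 min.

20 h 14 min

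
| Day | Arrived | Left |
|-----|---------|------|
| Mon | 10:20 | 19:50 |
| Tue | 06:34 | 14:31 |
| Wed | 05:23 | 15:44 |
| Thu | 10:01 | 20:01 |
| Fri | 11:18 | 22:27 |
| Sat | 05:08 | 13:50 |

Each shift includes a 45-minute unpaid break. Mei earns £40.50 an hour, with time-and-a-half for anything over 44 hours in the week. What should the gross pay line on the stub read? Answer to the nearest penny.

Mon: 10:20–19:50 = 9 h 30 min; less 45 min break → 8 h 45 min
Tue: 06:34–14:31 = 7 h 57 min; less 45 min break → 7 h 12 min
Wed: 05:23–15:44 = 10 h 21 min; less 45 min break → 9 h 36 min
Thu: 10:01–20:01 = 10 h 0 min; less 45 min break → 9 h 15 min
Fri: 11:18–22:27 = 11 h 9 min; less 45 min break → 10 h 24 min
Sat: 05:08–13:50 = 8 h 42 min; less 45 min break → 7 h 57 min
Total worked: 53 h 9 min = 3189 min.
Regular 44 h 0 min = 2640 min at £40.50/h; overtime 9 h 9 min = 549 min at £60.75/h.
Pay = (2640 × £40.50 + 549 × £60.75) ÷ 60 = £2337.86.

£2337.86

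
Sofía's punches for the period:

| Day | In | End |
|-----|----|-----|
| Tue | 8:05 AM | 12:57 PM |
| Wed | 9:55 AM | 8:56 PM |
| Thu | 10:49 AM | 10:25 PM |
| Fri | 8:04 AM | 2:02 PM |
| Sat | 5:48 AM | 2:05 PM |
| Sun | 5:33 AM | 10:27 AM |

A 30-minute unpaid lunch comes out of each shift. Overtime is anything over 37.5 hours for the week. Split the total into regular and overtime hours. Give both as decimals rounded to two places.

Regular 37.50 hours, overtime 6.13 hours

Tue: 8:05 AM–12:57 PM = 4 h 52 min; less 30 min break → 4 h 22 min
Wed: 9:55 AM–8:56 PM = 11 h 1 min; less 30 min break → 10 h 31 min
Thu: 10:49 AM–10:25 PM = 11 h 36 min; less 30 min break → 11 h 6 min
Fri: 8:04 AM–2:02 PM = 5 h 58 min; less 30 min break → 5 h 28 min
Sat: 5:48 AM–2:05 PM = 8 h 17 min; less 30 min break → 7 h 47 min
Sun: 5:33 AM–10:27 AM = 4 h 54 min; less 30 min break → 4 h 24 min
Total worked: 43 h 38 min = 43.63 h.
Threshold 37.5 h → overtime 6 h 8 min, regular 37 h 30 min.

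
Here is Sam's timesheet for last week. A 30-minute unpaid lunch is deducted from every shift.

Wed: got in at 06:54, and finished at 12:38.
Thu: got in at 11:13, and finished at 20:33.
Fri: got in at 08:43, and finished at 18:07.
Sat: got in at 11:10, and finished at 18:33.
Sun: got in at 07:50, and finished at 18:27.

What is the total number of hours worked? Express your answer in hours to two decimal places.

Wed: 06:54–12:38 = 5 h 44 min; less 30 min break → 5 h 14 min
Thu: 11:13–20:33 = 9 h 20 min; less 30 min break → 8 h 50 min
Fri: 08:43–18:07 = 9 h 24 min; less 30 min break → 8 h 54 min
Sat: 11:10–18:33 = 7 h 23 min; less 30 min break → 6 h 53 min
Sun: 07:50–18:27 = 10 h 37 min; less 30 min break → 10 h 7 min
Total: 5 h 14 min + 8 h 50 min + 8 h 54 min + 6 h 53 min + 10 h 7 min = 39 h 58 min.

39.97 hours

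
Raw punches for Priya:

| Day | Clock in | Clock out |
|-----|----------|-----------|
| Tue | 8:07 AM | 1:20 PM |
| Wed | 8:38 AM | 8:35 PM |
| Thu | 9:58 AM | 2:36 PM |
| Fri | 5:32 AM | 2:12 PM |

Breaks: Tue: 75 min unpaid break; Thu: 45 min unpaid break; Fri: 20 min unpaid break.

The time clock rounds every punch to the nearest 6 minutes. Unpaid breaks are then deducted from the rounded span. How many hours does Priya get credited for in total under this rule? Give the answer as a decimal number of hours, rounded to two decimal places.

Tue: in 8:07 AM→8:06 AM, out 1:20 PM→1:18 PM; 5 h 12 min − 75 min = 3 h 57 min
Wed: in 8:38 AM→8:36 AM, out 8:35 PM→8:36 PM; 12 h 0 min
Thu: in 9:58 AM→10:00 AM, out 2:36 PM→2:36 PM; 4 h 36 min − 45 min = 3 h 51 min
Fri: in 5:32 AM→5:30 AM, out 2:12 PM→2:12 PM; 8 h 42 min − 20 min = 8 h 22 min
Total credited: 28 h 10 min.

28.17 hours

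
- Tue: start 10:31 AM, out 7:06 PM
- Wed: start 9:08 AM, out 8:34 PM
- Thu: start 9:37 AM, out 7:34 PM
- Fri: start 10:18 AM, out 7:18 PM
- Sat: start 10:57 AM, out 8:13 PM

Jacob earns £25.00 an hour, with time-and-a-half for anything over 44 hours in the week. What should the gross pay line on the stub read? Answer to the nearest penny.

Tue: 10:31 AM–7:06 PM = 8 h 35 min
Wed: 9:08 AM–8:34 PM = 11 h 26 min
Thu: 9:37 AM–7:34 PM = 9 h 57 min
Fri: 10:18 AM–7:18 PM = 9 h 0 min
Sat: 10:57 AM–8:13 PM = 9 h 16 min
Total worked: 48 h 14 min = 2894 min.
Regular 44 h 0 min = 2640 min at £25.00/h; overtime 4 h 14 min = 254 min at £37.50/h.
Pay = (2640 × £25.00 + 254 × £37.50) ÷ 60 = £1258.75.

£1258.75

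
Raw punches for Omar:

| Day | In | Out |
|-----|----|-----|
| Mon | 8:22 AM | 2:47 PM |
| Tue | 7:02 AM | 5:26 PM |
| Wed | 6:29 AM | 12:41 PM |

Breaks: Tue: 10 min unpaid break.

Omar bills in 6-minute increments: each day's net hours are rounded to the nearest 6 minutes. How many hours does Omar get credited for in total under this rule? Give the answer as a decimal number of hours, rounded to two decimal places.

Mon: 8:22 AM–2:47 PM = 6 h 25 min → rounds to 6 h 24 min
Tue: 7:02 AM–5:26 PM = 10 h 24 min − 10 min = 10 h 14 min → rounds to 10 h 12 min
Wed: 6:29 AM–12:41 PM = 6 h 12 min → rounds to 6 h 12 min
Total credited: 22 h 48 min.

22.80 hours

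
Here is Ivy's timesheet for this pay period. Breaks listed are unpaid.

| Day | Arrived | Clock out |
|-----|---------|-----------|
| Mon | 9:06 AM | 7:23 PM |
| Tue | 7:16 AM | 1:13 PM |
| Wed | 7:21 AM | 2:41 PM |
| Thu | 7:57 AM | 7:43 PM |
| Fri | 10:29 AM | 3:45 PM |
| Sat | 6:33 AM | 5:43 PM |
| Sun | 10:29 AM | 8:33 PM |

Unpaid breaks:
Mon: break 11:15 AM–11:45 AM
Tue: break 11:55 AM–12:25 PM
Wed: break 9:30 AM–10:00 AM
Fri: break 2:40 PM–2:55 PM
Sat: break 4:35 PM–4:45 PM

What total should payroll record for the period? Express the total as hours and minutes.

59 h 55 min

Mon: 9:06 AM–7:23 PM = 10 h 17 min; less 30 min break → 9 h 47 min
Tue: 7:16 AM–1:13 PM = 5 h 57 min; less 30 min break → 5 h 27 min
Wed: 7:21 AM–2:41 PM = 7 h 20 min; less 30 min break → 6 h 50 min
Thu: 7:57 AM–7:43 PM = 11 h 46 min
Fri: 10:29 AM–3:45 PM = 5 h 16 min; less 15 min break → 5 h 1 min
Sat: 6:33 AM–5:43 PM = 11 h 10 min; less 10 min break → 11 h 0 min
Sun: 10:29 AM–8:33 PM = 10 h 4 min
Total: 9 h 47 min + 5 h 27 min + 6 h 50 min + 11 h 46 min + 5 h 1 min + 11 h 0 min + 10 h 4 min = 59 h 55 min.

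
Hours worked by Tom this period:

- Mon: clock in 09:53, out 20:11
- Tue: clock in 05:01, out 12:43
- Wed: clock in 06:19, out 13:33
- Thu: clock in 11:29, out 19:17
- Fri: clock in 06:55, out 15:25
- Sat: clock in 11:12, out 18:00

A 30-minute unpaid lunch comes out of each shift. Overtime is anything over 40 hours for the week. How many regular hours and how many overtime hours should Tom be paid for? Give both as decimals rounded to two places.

Mon: 09:53–20:11 = 10 h 18 min; less 30 min break → 9 h 48 min
Tue: 05:01–12:43 = 7 h 42 min; less 30 min break → 7 h 12 min
Wed: 06:19–13:33 = 7 h 14 min; less 30 min break → 6 h 44 min
Thu: 11:29–19:17 = 7 h 48 min; less 30 min break → 7 h 18 min
Fri: 06:55–15:25 = 8 h 30 min; less 30 min break → 8 h 0 min
Sat: 11:12–18:00 = 6 h 48 min; less 30 min break → 6 h 18 min
Total worked: 45 h 20 min = 45.33 h.
Threshold 40 h → overtime 5 h 20 min, regular 40 h 0 min.

Regular 40.00 hours, overtime 5.33 hours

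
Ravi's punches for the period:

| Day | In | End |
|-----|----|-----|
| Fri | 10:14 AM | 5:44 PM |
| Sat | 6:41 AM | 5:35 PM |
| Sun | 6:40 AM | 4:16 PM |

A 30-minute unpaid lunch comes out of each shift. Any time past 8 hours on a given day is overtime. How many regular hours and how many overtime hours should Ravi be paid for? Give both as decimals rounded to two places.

Regular 23.00 hours, overtime 3.50 hours

Fri: 10:14 AM–5:44 PM = 7 h 30 min; less 30 min break → 7 h 0 min
Sat: 6:41 AM–5:35 PM = 10 h 54 min; less 30 min break → 10 h 24 min
Sun: 6:40 AM–4:16 PM = 9 h 36 min; less 30 min break → 9 h 6 min
Fri reg 7 h 0 min / OT 0 h 0 min; Sat reg 8 h 0 min / OT 2 h 24 min; Sun reg 8 h 0 min / OT 1 h 6 min.
Totals: regular 23 h 0 min, overtime 3 h 30 min.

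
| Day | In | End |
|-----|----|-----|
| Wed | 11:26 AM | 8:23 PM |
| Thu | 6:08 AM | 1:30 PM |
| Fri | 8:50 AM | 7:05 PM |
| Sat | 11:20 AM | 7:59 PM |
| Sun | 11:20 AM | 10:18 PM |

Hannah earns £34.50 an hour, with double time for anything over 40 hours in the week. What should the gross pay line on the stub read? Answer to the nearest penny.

£1806.65

Wed: 11:26 AM–8:23 PM = 8 h 57 min
Thu: 6:08 AM–1:30 PM = 7 h 22 min
Fri: 8:50 AM–7:05 PM = 10 h 15 min
Sat: 11:20 AM–7:59 PM = 8 h 39 min
Sun: 11:20 AM–10:18 PM = 10 h 58 min
Total worked: 46 h 11 min = 2771 min.
Regular 40 h 0 min = 2400 min at £34.50/h; overtime 6 h 11 min = 371 min at £69.00/h.
Pay = (2400 × £34.50 + 371 × £69.00) ÷ 60 = £1806.65.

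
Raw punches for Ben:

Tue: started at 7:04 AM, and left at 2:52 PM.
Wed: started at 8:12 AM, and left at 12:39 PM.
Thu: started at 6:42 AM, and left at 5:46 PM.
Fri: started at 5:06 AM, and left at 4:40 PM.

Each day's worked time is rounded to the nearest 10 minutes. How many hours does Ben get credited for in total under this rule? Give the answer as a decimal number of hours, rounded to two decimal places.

34.83 hours

Tue: 7:04 AM–2:52 PM = 7 h 48 min → rounds to 7 h 50 min
Wed: 8:12 AM–12:39 PM = 4 h 27 min → rounds to 4 h 30 min
Thu: 6:42 AM–5:46 PM = 11 h 4 min → rounds to 11 h 0 min
Fri: 5:06 AM–4:40 PM = 11 h 34 min → rounds to 11 h 30 min
Total credited: 34 h 50 min.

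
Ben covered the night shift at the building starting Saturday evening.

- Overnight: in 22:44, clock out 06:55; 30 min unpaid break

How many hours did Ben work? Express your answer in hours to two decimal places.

7.68 hours

Overnight: 22:44 → midnight = 1 h 16 min; midnight → 06:55 = 6 h 55 min; span 8 h 11 min; less 30 min break → 7 h 41 min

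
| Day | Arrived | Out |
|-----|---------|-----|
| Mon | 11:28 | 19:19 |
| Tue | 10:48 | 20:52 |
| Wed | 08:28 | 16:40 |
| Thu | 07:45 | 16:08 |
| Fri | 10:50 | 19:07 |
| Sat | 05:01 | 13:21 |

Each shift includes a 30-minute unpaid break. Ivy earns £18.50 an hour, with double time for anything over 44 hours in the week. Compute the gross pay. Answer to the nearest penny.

£966.32

Mon: 11:28–19:19 = 7 h 51 min; less 30 min break → 7 h 21 min
Tue: 10:48–20:52 = 10 h 4 min; less 30 min break → 9 h 34 min
Wed: 08:28–16:40 = 8 h 12 min; less 30 min break → 7 h 42 min
Thu: 07:45–16:08 = 8 h 23 min; less 30 min break → 7 h 53 min
Fri: 10:50–19:07 = 8 h 17 min; less 30 min break → 7 h 47 min
Sat: 05:01–13:21 = 8 h 20 min; less 30 min break → 7 h 50 min
Total worked: 48 h 7 min = 2887 min.
Regular 44 h 0 min = 2640 min at £18.50/h; overtime 4 h 7 min = 247 min at £37.00/h.
Pay = (2640 × £18.50 + 247 × £37.00) ÷ 60 = £966.32.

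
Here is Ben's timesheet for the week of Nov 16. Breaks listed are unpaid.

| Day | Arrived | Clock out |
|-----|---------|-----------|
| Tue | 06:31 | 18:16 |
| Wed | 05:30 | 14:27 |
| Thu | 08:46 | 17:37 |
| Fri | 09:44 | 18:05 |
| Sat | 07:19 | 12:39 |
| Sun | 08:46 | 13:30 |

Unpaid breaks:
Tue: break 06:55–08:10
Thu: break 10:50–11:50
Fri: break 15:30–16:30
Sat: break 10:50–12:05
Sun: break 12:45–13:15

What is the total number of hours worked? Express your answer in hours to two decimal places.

42.97 hours

Tue: 06:31–18:16 = 11 h 45 min; less 75 min break → 10 h 30 min
Wed: 05:30–14:27 = 8 h 57 min
Thu: 08:46–17:37 = 8 h 51 min; less 60 min break → 7 h 51 min
Fri: 09:44–18:05 = 8 h 21 min; less 60 min break → 7 h 21 min
Sat: 07:19–12:39 = 5 h 20 min; less 75 min break → 4 h 5 min
Sun: 08:46–13:30 = 4 h 44 min; less 30 min break → 4 h 14 min
Total: 10 h 30 min + 8 h 57 min + 7 h 51 min + 7 h 21 min + 4 h 5 min + 4 h 14 min = 42 h 58 min.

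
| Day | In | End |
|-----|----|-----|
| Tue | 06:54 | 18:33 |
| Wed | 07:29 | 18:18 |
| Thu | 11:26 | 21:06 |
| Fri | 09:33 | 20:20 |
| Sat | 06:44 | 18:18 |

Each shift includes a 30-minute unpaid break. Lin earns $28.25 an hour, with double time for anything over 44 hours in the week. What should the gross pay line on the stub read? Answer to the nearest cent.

$1694.06

Tue: 06:54–18:33 = 11 h 39 min; less 30 min break → 11 h 9 min
Wed: 07:29–18:18 = 10 h 49 min; less 30 min break → 10 h 19 min
Thu: 11:26–21:06 = 9 h 40 min; less 30 min break → 9 h 10 min
Fri: 09:33–20:20 = 10 h 47 min; less 30 min break → 10 h 17 min
Sat: 06:44–18:18 = 11 h 34 min; less 30 min break → 11 h 4 min
Total worked: 51 h 59 min = 3119 min.
Regular 44 h 0 min = 2640 min at $28.25/h; overtime 7 h 59 min = 479 min at $56.50/h.
Pay = (2640 × $28.25 + 479 × $56.50) ÷ 60 = $1694.06.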